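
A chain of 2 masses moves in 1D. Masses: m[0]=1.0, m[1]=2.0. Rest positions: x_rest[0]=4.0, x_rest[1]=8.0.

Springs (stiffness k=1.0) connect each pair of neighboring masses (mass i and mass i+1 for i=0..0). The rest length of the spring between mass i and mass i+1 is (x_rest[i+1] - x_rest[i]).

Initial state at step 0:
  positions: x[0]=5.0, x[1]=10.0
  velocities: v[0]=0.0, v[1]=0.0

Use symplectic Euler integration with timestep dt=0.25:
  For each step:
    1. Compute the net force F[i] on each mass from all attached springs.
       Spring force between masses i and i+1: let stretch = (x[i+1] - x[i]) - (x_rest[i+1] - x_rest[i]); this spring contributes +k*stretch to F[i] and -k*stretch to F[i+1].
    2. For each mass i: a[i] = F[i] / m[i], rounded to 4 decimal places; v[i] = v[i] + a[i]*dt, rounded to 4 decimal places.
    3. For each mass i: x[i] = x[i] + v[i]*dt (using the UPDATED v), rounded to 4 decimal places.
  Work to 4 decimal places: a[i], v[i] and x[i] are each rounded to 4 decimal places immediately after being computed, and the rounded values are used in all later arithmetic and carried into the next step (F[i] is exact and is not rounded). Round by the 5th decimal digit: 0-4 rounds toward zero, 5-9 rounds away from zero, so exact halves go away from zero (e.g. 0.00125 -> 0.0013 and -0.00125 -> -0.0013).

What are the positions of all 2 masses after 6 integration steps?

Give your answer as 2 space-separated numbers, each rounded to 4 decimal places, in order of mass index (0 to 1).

Step 0: x=[5.0000 10.0000] v=[0.0000 0.0000]
Step 1: x=[5.0625 9.9688] v=[0.2500 -0.1250]
Step 2: x=[5.1817 9.9092] v=[0.4766 -0.2383]
Step 3: x=[5.3463 9.8269] v=[0.6585 -0.3293]
Step 4: x=[5.5410 9.7296] v=[0.7787 -0.3894]
Step 5: x=[5.7475 9.6264] v=[0.8259 -0.4130]
Step 6: x=[5.9464 9.5269] v=[0.7956 -0.3979]

Answer: 5.9464 9.5269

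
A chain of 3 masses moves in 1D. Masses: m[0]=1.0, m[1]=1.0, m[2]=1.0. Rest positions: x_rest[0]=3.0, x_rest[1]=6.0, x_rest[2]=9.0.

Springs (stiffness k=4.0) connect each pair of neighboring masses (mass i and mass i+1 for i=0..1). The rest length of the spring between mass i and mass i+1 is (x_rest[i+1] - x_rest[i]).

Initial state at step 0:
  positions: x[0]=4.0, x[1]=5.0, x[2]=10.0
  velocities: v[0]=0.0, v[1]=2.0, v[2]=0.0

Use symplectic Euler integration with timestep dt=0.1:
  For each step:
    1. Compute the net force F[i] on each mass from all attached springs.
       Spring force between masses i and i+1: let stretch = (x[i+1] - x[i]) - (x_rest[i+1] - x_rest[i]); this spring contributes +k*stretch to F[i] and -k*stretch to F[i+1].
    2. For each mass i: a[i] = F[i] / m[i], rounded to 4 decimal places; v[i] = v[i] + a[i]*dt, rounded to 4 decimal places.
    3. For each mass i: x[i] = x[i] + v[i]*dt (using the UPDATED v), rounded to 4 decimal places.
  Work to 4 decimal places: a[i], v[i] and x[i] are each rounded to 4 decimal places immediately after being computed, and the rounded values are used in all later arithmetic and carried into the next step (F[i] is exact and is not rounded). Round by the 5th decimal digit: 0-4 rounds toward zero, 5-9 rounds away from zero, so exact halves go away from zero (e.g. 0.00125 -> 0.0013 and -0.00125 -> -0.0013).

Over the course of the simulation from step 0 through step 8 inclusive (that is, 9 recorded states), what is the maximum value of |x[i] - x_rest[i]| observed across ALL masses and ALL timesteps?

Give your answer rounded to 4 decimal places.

Step 0: x=[4.0000 5.0000 10.0000] v=[0.0000 2.0000 0.0000]
Step 1: x=[3.9200 5.3600 9.9200] v=[-0.8000 3.6000 -0.8000]
Step 2: x=[3.7776 5.8448 9.7776] v=[-1.4240 4.8480 -1.4240]
Step 3: x=[3.5979 6.4042 9.5979] v=[-1.7971 5.5942 -1.7971]
Step 4: x=[3.4104 6.9791 9.4104] v=[-1.8746 5.7492 -1.8746]
Step 5: x=[3.2457 7.5085 9.2457] v=[-1.6471 5.2942 -1.6471]
Step 6: x=[3.1315 7.9369 9.1315] v=[-1.1420 4.2840 -1.1420]
Step 7: x=[3.0895 8.2209 9.0895] v=[-0.4198 2.8397 -0.4198]
Step 8: x=[3.1328 8.3344 9.1328] v=[0.4328 1.1346 0.4328]
Max displacement = 2.3344

Answer: 2.3344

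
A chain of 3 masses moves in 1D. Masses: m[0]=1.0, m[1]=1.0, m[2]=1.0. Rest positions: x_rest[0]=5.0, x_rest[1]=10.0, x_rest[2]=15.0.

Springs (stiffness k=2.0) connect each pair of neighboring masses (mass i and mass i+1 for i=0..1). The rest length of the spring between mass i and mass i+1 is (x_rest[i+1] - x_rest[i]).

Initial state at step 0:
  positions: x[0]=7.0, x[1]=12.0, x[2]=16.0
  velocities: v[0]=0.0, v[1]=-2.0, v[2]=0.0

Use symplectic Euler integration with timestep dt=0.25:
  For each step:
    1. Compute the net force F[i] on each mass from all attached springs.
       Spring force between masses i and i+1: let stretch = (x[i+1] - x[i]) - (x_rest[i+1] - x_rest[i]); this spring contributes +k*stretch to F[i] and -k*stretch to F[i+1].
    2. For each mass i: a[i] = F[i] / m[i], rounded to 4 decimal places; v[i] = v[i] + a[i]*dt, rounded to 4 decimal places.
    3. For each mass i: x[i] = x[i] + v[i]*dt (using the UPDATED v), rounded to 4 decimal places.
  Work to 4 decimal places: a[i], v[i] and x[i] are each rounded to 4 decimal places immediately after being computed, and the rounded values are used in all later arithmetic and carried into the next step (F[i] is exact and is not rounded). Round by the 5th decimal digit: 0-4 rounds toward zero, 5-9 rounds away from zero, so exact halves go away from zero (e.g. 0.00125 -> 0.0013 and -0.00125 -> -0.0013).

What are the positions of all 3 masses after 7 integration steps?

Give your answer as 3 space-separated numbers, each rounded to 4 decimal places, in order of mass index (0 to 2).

Step 0: x=[7.0000 12.0000 16.0000] v=[0.0000 -2.0000 0.0000]
Step 1: x=[7.0000 11.3750 16.1250] v=[0.0000 -2.5000 0.5000]
Step 2: x=[6.9219 10.7969 16.2813] v=[-0.3125 -2.3125 0.6250]
Step 3: x=[6.7032 10.4200 16.3770] v=[-0.8750 -1.5078 0.3828]
Step 4: x=[6.3241 10.3231 16.3531] v=[-1.5166 -0.3877 -0.0957]
Step 5: x=[5.8198 10.4801 16.2004] v=[-2.0171 0.6278 -0.6107]
Step 6: x=[5.2731 10.7696 15.9577] v=[-2.1870 1.1578 -0.9709]
Step 7: x=[4.7884 11.0205 15.6915] v=[-1.9388 1.0036 -1.0650]

Answer: 4.7884 11.0205 15.6915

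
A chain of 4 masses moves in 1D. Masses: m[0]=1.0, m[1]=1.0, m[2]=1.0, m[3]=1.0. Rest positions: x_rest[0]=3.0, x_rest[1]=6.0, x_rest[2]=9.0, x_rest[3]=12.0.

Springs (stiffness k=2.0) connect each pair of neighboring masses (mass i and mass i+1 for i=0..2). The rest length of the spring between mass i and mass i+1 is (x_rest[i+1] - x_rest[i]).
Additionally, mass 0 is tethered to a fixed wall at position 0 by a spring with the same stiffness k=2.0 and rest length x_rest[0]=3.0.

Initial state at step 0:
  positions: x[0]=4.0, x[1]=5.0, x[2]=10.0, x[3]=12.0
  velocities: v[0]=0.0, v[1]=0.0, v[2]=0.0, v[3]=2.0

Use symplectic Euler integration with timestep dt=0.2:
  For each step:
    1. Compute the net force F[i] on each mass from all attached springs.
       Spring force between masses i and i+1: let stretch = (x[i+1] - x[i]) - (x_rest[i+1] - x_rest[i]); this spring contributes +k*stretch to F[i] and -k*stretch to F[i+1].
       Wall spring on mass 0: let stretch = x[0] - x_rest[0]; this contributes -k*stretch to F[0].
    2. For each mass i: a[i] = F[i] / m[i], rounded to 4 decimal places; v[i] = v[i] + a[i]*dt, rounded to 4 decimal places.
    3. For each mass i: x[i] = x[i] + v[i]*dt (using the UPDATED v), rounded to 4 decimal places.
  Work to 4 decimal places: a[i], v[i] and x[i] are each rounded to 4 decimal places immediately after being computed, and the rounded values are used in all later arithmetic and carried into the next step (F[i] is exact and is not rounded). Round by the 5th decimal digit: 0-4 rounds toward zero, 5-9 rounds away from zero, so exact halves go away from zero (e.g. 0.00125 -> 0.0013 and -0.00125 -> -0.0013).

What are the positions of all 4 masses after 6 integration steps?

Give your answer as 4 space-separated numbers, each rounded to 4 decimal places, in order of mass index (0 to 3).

Answer: 2.1855 7.3693 9.1669 13.9708

Derivation:
Step 0: x=[4.0000 5.0000 10.0000 12.0000] v=[0.0000 0.0000 0.0000 2.0000]
Step 1: x=[3.7600 5.3200 9.7600 12.4800] v=[-1.2000 1.6000 -1.2000 2.4000]
Step 2: x=[3.3440 5.8704 9.3824 12.9824] v=[-2.0800 2.7520 -1.8880 2.5120]
Step 3: x=[2.8626 6.4996 9.0118 13.4368] v=[-2.4070 3.1462 -1.8528 2.2720]
Step 4: x=[2.4432 7.0389 8.7943 13.7772] v=[-2.0972 2.6963 -1.0877 1.7020]
Step 5: x=[2.1960 7.3509 8.8350 13.9590] v=[-1.2362 1.5602 0.2033 0.9088]
Step 6: x=[2.1855 7.3693 9.1669 13.9708] v=[-0.0526 0.0919 1.6593 0.0592]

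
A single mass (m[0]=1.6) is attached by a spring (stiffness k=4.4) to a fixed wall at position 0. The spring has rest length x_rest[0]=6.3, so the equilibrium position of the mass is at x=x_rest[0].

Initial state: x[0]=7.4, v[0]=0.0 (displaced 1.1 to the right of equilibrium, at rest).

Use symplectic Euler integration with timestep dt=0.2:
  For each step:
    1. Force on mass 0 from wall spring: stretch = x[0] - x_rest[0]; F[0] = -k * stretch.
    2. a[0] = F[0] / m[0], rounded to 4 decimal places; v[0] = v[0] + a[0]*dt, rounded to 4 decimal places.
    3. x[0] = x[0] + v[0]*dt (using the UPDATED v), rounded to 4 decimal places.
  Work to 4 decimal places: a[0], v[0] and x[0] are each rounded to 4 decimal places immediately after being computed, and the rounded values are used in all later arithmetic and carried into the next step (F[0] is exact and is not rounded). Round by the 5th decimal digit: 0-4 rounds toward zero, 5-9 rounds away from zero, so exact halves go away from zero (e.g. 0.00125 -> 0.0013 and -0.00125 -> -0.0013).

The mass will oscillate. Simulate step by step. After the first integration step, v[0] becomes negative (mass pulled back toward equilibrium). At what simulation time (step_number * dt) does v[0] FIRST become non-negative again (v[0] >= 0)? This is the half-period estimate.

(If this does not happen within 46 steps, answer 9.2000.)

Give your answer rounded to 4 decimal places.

Answer: 2.0000

Derivation:
Step 0: x=[7.4000] v=[0.0000]
Step 1: x=[7.2790] v=[-0.6050]
Step 2: x=[7.0503] v=[-1.1435]
Step 3: x=[6.7391] v=[-1.5562]
Step 4: x=[6.3796] v=[-1.7977]
Step 5: x=[6.0113] v=[-1.8415]
Step 6: x=[5.6748] v=[-1.6827]
Step 7: x=[5.4070] v=[-1.3388]
Step 8: x=[5.2375] v=[-0.8476]
Step 9: x=[5.1849] v=[-0.2632]
Step 10: x=[5.2549] v=[0.3501]
First v>=0 after going negative at step 10, time=2.0000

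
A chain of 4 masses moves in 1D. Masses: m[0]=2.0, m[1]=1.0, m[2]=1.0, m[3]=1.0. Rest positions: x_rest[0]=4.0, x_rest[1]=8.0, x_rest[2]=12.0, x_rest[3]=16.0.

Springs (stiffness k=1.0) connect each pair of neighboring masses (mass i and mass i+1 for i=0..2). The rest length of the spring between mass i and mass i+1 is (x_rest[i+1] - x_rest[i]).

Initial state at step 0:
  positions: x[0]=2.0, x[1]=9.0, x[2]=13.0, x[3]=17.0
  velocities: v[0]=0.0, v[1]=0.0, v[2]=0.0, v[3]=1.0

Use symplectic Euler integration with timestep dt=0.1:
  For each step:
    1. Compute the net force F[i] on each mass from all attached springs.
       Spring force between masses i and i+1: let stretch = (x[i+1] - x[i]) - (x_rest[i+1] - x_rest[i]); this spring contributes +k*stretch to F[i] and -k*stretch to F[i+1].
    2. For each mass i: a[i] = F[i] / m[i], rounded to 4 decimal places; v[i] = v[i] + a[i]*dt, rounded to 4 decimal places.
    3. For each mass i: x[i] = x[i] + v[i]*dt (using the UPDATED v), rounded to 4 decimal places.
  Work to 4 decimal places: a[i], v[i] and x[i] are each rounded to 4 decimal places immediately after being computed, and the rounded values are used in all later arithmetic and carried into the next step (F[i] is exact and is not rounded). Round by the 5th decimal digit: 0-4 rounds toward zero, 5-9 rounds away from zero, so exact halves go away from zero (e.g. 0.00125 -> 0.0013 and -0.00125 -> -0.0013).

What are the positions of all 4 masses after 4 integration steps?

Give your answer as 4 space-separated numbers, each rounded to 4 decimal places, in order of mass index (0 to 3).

Step 0: x=[2.0000 9.0000 13.0000 17.0000] v=[0.0000 0.0000 0.0000 1.0000]
Step 1: x=[2.0150 8.9700 13.0000 17.1000] v=[0.1500 -0.3000 0.0000 1.0000]
Step 2: x=[2.0448 8.9108 13.0007 17.1990] v=[0.2978 -0.5925 0.0070 0.9900]
Step 3: x=[2.0889 8.8238 13.0025 17.2960] v=[0.4411 -0.8701 0.0178 0.9702]
Step 4: x=[2.1467 8.7112 13.0054 17.3901] v=[0.5779 -1.1257 0.0293 0.9409]

Answer: 2.1467 8.7112 13.0054 17.3901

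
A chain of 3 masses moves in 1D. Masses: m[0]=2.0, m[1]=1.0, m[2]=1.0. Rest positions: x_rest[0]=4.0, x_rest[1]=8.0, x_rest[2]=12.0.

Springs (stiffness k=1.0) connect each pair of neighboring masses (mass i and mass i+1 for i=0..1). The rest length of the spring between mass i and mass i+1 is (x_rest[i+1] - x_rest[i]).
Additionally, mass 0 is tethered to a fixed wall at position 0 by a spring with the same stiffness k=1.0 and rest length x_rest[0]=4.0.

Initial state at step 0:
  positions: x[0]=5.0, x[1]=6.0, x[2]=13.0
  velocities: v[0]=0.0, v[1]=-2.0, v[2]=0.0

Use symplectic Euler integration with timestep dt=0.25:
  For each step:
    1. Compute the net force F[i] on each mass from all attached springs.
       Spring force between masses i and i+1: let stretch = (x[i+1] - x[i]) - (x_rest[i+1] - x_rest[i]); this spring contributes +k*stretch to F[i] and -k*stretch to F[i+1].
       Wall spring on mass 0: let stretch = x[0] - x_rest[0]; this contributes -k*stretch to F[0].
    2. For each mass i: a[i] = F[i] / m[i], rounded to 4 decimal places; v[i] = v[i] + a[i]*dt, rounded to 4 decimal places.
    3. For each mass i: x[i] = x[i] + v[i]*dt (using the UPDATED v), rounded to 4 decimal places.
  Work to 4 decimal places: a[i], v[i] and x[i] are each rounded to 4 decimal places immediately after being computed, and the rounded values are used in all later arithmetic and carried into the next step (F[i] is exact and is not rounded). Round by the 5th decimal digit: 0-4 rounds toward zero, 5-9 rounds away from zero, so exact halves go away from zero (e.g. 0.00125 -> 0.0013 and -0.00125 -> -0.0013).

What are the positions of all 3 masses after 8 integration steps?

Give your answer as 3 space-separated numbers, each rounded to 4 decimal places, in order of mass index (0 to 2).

Step 0: x=[5.0000 6.0000 13.0000] v=[0.0000 -2.0000 0.0000]
Step 1: x=[4.8750 5.8750 12.8125] v=[-0.5000 -0.5000 -0.7500]
Step 2: x=[4.6289 6.1211 12.4414] v=[-0.9844 0.9844 -1.4844]
Step 3: x=[4.2848 6.6690 11.9253] v=[-1.3765 2.1914 -2.0645]
Step 4: x=[3.8813 7.3964 11.3307] v=[-1.6141 2.9094 -2.3786]
Step 5: x=[3.4663 8.1500 10.7402] v=[-1.6599 3.0142 -2.3622]
Step 6: x=[3.0894 8.7727 10.2378] v=[-1.5077 2.4908 -2.0098]
Step 7: x=[2.7935 9.1318 9.8938] v=[-1.1835 1.4363 -1.3761]
Step 8: x=[2.6084 9.1424 9.7522] v=[-0.7404 0.0422 -0.5666]

Answer: 2.6084 9.1424 9.7522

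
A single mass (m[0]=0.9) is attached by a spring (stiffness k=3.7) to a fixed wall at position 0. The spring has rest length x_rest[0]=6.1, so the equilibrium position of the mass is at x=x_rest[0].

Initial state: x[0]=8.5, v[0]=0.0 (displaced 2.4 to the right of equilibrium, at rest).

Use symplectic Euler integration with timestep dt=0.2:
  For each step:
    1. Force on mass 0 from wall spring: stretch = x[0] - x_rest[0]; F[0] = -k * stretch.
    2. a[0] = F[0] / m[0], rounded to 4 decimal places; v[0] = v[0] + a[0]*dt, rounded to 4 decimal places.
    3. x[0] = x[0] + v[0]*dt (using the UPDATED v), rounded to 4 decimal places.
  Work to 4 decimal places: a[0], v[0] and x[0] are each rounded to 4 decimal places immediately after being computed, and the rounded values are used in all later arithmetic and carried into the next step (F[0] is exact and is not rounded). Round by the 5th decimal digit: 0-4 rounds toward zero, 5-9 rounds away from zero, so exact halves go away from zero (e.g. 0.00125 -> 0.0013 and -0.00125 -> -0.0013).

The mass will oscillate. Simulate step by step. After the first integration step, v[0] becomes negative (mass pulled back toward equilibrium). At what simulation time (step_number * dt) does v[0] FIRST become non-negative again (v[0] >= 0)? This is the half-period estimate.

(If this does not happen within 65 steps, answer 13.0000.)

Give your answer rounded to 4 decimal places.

Step 0: x=[8.5000] v=[0.0000]
Step 1: x=[8.1053] v=[-1.9733]
Step 2: x=[7.3809] v=[-3.6221]
Step 3: x=[6.4458] v=[-4.6753]
Step 4: x=[5.4539] v=[-4.9596]
Step 5: x=[4.5682] v=[-4.4284]
Step 6: x=[3.9344] v=[-3.1689]
Step 7: x=[3.6567] v=[-1.3883]
Step 8: x=[3.7808] v=[0.6206]
First v>=0 after going negative at step 8, time=1.6000

Answer: 1.6000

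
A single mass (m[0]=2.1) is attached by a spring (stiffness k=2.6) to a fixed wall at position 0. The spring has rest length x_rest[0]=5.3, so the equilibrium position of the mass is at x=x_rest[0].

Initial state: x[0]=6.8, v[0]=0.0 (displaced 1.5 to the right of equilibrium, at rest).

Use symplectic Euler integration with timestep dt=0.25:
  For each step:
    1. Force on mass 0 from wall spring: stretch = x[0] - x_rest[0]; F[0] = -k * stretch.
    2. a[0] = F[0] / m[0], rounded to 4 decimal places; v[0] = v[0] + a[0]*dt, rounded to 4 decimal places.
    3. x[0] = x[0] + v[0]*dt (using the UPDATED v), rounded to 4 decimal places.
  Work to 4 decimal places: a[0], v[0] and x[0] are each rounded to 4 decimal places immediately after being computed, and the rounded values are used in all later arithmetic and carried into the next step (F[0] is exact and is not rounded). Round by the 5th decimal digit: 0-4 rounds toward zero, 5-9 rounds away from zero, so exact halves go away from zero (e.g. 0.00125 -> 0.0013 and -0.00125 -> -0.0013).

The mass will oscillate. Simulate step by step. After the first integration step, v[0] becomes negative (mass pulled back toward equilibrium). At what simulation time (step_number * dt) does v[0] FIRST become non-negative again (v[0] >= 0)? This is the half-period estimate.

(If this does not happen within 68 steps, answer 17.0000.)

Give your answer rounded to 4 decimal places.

Step 0: x=[6.8000] v=[0.0000]
Step 1: x=[6.6839] v=[-0.4643]
Step 2: x=[6.4607] v=[-0.8927]
Step 3: x=[6.1477] v=[-1.2520]
Step 4: x=[5.7691] v=[-1.5144]
Step 5: x=[5.3542] v=[-1.6596]
Step 6: x=[4.9351] v=[-1.6764]
Step 7: x=[4.5442] v=[-1.5635]
Step 8: x=[4.2118] v=[-1.3296]
Step 9: x=[3.9636] v=[-0.9928]
Step 10: x=[3.8188] v=[-0.5792]
Step 11: x=[3.7886] v=[-0.1207]
Step 12: x=[3.8754] v=[0.3471]
First v>=0 after going negative at step 12, time=3.0000

Answer: 3.0000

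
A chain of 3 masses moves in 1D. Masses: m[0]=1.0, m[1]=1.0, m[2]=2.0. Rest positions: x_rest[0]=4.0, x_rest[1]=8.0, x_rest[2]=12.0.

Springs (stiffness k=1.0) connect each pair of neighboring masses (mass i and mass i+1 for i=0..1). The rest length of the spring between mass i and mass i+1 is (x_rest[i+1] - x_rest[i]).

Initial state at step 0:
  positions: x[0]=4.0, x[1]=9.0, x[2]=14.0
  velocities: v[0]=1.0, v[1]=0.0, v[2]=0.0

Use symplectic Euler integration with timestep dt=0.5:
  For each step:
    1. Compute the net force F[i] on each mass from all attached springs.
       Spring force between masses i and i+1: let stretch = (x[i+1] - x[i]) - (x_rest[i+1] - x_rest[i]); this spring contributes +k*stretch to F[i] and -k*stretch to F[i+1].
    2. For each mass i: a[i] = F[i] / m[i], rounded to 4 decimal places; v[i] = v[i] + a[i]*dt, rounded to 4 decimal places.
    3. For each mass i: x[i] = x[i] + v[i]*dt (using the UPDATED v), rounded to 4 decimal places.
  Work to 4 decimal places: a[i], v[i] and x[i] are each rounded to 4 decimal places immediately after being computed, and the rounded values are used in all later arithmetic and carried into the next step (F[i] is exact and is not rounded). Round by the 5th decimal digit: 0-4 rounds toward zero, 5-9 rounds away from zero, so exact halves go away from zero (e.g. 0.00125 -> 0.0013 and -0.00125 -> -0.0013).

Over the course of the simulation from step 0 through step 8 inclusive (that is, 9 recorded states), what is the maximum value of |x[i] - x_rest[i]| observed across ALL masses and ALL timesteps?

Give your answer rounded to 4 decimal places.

Answer: 3.3557

Derivation:
Step 0: x=[4.0000 9.0000 14.0000] v=[1.0000 0.0000 0.0000]
Step 1: x=[4.7500 9.0000 13.8750] v=[1.5000 0.0000 -0.2500]
Step 2: x=[5.5625 9.1563 13.6406] v=[1.6250 0.3125 -0.4688]
Step 3: x=[6.2735 9.5352 13.3457] v=[1.4219 0.7578 -0.5899]
Step 4: x=[6.7999 10.0513 13.0745] v=[1.0528 1.0322 -0.5425]
Step 5: x=[7.1392 10.5104 12.9254] v=[0.6785 0.9181 -0.2983]
Step 6: x=[7.3213 10.7304 12.9744] v=[0.3641 0.4400 0.0980]
Step 7: x=[7.3557 10.6591 13.2429] v=[0.0687 -0.1426 0.5370]
Step 8: x=[7.2159 10.4079 13.6885] v=[-0.2796 -0.5024 0.8911]
Max displacement = 3.3557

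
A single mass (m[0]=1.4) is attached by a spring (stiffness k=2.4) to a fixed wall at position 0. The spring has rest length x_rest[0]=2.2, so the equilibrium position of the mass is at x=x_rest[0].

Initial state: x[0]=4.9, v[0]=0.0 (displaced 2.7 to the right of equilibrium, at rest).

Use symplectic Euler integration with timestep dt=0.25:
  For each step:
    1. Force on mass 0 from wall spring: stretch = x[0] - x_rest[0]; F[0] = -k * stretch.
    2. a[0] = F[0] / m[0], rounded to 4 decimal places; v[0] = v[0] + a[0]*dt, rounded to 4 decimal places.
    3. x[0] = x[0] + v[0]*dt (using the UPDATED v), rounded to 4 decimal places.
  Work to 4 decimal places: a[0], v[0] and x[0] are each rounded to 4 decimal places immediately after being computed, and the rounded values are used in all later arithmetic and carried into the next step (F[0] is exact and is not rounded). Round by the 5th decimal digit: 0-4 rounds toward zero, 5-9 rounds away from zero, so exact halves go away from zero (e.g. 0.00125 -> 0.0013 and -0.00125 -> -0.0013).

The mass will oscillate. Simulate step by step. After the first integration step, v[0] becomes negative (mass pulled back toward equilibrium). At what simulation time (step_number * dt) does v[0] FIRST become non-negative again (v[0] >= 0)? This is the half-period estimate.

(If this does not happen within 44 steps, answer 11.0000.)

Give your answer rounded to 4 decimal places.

Answer: 2.5000

Derivation:
Step 0: x=[4.9000] v=[0.0000]
Step 1: x=[4.6107] v=[-1.1572]
Step 2: x=[4.0631] v=[-2.1904]
Step 3: x=[3.3159] v=[-2.9889]
Step 4: x=[2.4491] v=[-3.4672]
Step 5: x=[1.5556] v=[-3.5740]
Step 6: x=[0.7312] v=[-3.2978]
Step 7: x=[0.0641] v=[-2.6683]
Step 8: x=[-0.3741] v=[-1.7529]
Step 9: x=[-0.5365] v=[-0.6497]
Step 10: x=[-0.4057] v=[0.5231]
First v>=0 after going negative at step 10, time=2.5000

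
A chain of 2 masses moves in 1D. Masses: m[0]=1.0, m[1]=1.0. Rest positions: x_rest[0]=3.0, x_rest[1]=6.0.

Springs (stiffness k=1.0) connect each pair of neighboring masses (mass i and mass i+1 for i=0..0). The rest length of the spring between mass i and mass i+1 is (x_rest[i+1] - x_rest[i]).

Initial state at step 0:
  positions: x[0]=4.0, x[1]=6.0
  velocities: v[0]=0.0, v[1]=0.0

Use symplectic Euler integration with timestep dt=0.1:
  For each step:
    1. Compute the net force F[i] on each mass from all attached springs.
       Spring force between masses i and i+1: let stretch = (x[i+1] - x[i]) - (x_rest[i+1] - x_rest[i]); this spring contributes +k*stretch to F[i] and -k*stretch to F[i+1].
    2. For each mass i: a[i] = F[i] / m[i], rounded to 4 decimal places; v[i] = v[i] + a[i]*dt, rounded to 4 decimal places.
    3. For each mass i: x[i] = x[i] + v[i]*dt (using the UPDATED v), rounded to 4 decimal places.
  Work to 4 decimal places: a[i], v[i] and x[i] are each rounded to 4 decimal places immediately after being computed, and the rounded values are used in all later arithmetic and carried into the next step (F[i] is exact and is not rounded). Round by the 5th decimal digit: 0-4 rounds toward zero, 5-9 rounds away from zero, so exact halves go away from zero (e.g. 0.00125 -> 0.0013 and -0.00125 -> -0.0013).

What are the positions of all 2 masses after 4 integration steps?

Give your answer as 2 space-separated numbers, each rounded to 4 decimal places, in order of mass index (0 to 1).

Step 0: x=[4.0000 6.0000] v=[0.0000 0.0000]
Step 1: x=[3.9900 6.0100] v=[-0.1000 0.1000]
Step 2: x=[3.9702 6.0298] v=[-0.1980 0.1980]
Step 3: x=[3.9410 6.0590] v=[-0.2920 0.2920]
Step 4: x=[3.9030 6.0970] v=[-0.3802 0.3802]

Answer: 3.9030 6.0970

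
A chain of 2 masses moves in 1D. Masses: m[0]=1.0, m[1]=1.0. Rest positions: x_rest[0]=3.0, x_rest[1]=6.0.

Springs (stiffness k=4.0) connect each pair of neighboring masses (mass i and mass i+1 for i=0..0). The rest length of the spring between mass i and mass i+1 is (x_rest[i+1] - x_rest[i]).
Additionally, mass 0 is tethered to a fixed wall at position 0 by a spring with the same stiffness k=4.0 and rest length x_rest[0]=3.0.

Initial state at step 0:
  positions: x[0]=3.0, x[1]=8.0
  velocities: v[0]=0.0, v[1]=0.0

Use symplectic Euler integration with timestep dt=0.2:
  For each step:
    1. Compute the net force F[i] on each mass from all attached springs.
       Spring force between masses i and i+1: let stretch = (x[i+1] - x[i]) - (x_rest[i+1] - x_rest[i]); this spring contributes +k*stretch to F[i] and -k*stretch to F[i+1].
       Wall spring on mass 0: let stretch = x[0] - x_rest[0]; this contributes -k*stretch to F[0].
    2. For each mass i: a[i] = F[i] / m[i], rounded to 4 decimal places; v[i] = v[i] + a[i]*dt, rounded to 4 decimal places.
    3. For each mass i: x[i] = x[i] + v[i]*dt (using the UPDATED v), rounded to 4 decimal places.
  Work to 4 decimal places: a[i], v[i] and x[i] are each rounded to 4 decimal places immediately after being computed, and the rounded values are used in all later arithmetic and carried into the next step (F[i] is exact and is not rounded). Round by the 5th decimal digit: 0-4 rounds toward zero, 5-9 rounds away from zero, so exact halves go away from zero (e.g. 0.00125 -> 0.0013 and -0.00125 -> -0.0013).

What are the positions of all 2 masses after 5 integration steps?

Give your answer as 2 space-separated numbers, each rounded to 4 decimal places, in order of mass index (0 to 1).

Answer: 4.0228 5.7833

Derivation:
Step 0: x=[3.0000 8.0000] v=[0.0000 0.0000]
Step 1: x=[3.3200 7.6800] v=[1.6000 -1.6000]
Step 2: x=[3.8064 7.1424] v=[2.4320 -2.6880]
Step 3: x=[4.2175 6.5510] v=[2.0557 -2.9568]
Step 4: x=[4.3272 6.0663] v=[0.5485 -2.4236]
Step 5: x=[4.0228 5.7833] v=[-1.5220 -1.4149]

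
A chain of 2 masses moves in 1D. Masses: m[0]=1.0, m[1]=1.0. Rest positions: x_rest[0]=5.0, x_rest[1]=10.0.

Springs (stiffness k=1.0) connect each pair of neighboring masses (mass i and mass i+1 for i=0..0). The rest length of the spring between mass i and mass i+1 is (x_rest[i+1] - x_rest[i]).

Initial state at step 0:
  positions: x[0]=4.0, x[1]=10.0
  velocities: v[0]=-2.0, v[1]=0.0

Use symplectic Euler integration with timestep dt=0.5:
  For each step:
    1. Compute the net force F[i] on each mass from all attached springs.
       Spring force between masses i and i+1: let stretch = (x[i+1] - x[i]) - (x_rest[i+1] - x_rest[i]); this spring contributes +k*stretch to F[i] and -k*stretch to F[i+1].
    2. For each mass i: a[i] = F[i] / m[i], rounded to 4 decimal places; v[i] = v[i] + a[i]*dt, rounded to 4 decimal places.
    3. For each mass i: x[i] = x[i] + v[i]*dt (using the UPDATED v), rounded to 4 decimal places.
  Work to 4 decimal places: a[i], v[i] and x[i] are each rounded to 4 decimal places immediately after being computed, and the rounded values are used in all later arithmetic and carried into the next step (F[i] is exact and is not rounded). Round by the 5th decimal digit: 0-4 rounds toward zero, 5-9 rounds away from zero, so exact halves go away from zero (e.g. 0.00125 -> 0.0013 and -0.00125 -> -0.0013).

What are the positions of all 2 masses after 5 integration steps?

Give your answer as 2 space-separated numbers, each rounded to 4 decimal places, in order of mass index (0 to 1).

Step 0: x=[4.0000 10.0000] v=[-2.0000 0.0000]
Step 1: x=[3.2500 9.7500] v=[-1.5000 -0.5000]
Step 2: x=[2.8750 9.1250] v=[-0.7500 -1.2500]
Step 3: x=[2.8125 8.1875] v=[-0.1250 -1.8750]
Step 4: x=[2.8438 7.1563] v=[0.0625 -2.0625]
Step 5: x=[2.7032 6.2969] v=[-0.2813 -1.7188]

Answer: 2.7032 6.2969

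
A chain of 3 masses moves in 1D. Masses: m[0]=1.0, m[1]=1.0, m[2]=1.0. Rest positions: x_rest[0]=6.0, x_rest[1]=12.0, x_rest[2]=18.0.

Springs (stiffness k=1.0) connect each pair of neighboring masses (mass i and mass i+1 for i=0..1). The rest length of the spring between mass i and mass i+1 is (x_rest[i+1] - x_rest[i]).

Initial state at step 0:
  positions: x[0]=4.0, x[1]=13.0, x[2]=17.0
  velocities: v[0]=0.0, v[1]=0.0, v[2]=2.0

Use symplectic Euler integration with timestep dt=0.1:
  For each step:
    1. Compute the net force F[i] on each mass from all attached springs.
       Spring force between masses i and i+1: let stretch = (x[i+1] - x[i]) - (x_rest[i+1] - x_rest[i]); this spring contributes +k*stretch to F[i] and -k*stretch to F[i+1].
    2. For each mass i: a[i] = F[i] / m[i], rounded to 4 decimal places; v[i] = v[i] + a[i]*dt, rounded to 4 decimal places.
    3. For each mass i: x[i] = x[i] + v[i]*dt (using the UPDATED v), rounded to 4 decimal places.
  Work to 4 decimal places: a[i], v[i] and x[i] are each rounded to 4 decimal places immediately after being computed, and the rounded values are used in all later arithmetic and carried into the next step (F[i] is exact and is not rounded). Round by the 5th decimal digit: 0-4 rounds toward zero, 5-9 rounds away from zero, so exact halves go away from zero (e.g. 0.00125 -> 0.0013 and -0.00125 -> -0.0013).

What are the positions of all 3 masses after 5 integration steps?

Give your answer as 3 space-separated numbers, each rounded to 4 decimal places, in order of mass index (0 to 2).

Answer: 4.4230 12.3400 18.2370

Derivation:
Step 0: x=[4.0000 13.0000 17.0000] v=[0.0000 0.0000 2.0000]
Step 1: x=[4.0300 12.9500 17.2200] v=[0.3000 -0.5000 2.2000]
Step 2: x=[4.0892 12.8535 17.4573] v=[0.5920 -0.9650 2.3730]
Step 3: x=[4.1760 12.7154 17.7086] v=[0.8684 -1.3811 2.5126]
Step 4: x=[4.2882 12.5418 17.9699] v=[1.1223 -1.7357 2.6133]
Step 5: x=[4.4230 12.3400 18.2370] v=[1.3477 -2.0183 2.6705]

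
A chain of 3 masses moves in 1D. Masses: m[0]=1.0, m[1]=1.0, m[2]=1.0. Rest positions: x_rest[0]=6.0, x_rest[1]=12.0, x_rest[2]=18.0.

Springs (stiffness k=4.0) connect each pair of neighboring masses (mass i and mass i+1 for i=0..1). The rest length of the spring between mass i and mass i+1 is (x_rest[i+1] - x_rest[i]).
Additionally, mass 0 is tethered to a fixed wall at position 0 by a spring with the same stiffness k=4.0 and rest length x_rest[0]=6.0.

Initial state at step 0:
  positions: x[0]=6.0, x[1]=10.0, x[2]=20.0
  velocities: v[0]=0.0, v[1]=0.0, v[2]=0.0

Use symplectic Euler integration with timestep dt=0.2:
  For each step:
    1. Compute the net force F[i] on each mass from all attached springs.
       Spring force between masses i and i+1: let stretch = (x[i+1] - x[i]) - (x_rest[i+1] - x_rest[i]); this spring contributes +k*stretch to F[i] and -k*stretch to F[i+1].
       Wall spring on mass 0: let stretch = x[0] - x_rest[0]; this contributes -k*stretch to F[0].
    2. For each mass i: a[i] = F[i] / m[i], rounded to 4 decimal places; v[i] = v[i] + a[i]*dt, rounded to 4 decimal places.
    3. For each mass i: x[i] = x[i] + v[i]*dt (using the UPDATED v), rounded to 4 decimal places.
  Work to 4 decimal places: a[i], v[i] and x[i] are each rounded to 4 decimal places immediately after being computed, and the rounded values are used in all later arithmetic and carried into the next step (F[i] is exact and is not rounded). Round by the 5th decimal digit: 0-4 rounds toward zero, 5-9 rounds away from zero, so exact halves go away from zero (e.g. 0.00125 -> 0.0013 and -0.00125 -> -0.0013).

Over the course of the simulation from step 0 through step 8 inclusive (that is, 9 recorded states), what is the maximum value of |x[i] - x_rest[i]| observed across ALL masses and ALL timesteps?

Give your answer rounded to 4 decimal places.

Answer: 2.1770

Derivation:
Step 0: x=[6.0000 10.0000 20.0000] v=[0.0000 0.0000 0.0000]
Step 1: x=[5.6800 10.9600 19.3600] v=[-1.6000 4.8000 -3.2000]
Step 2: x=[5.2960 12.4192 18.3360] v=[-1.9200 7.2960 -5.1200]
Step 3: x=[5.2044 13.6854 17.3253] v=[-0.4582 6.3309 -5.0534]
Step 4: x=[5.6370 14.1770 16.6922] v=[2.1631 2.4580 -3.1653]
Step 5: x=[6.5341 13.7046 16.6167] v=[4.4855 -2.3618 -0.3775]
Step 6: x=[7.5330 12.5509 17.0353] v=[4.9946 -5.7685 2.0928]
Step 7: x=[8.1295 11.3118 17.6964] v=[2.9825 -6.1953 3.3053]
Step 8: x=[7.9344 10.5851 18.2959] v=[-0.9753 -3.6335 2.9976]
Max displacement = 2.1770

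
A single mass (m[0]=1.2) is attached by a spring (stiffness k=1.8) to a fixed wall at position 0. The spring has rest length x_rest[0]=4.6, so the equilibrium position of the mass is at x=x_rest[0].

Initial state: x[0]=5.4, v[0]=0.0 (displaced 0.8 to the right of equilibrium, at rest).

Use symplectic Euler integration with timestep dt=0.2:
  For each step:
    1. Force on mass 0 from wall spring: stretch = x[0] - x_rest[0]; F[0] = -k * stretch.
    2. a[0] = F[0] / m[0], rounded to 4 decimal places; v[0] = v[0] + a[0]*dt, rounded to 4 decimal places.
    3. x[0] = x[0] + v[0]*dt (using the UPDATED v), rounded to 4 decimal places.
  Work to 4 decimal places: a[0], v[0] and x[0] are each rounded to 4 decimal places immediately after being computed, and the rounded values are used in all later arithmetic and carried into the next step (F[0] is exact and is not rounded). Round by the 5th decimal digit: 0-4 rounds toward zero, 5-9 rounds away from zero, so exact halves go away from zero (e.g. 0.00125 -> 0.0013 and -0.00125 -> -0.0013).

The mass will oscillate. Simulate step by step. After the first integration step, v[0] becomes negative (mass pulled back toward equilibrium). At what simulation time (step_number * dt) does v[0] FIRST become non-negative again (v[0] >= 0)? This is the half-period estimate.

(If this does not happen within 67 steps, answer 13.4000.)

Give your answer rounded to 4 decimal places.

Answer: 2.6000

Derivation:
Step 0: x=[5.4000] v=[0.0000]
Step 1: x=[5.3520] v=[-0.2400]
Step 2: x=[5.2589] v=[-0.4656]
Step 3: x=[5.1262] v=[-0.6633]
Step 4: x=[4.9620] v=[-0.8212]
Step 5: x=[4.7760] v=[-0.9298]
Step 6: x=[4.5795] v=[-0.9826]
Step 7: x=[4.3842] v=[-0.9764]
Step 8: x=[4.2019] v=[-0.9117]
Step 9: x=[4.0434] v=[-0.7923]
Step 10: x=[3.9183] v=[-0.6253]
Step 11: x=[3.8341] v=[-0.4208]
Step 12: x=[3.7959] v=[-0.1910]
Step 13: x=[3.8059] v=[0.0502]
First v>=0 after going negative at step 13, time=2.6000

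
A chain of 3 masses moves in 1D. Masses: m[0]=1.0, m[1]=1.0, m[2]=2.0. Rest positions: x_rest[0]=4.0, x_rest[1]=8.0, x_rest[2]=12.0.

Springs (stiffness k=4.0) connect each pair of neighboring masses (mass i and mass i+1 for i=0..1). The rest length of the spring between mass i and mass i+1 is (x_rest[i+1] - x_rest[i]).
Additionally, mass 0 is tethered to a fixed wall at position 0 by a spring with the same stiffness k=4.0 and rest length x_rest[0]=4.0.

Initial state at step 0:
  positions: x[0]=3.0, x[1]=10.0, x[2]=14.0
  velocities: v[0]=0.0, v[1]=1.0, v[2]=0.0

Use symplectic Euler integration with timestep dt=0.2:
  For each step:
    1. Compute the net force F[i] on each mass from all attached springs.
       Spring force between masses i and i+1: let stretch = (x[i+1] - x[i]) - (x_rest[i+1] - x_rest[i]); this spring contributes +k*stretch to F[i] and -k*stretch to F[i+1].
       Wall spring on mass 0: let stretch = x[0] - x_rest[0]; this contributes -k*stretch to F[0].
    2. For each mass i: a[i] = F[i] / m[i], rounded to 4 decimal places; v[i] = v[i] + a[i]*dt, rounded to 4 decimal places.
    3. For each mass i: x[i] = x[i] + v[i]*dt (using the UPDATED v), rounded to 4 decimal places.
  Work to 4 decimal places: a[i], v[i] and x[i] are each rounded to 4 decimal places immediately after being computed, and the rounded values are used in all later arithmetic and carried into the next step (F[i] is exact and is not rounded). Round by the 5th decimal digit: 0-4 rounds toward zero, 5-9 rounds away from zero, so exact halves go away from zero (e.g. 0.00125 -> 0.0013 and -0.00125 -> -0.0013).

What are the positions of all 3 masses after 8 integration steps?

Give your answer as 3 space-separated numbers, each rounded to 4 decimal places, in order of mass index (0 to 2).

Step 0: x=[3.0000 10.0000 14.0000] v=[0.0000 1.0000 0.0000]
Step 1: x=[3.6400 9.7200 14.0000] v=[3.2000 -1.4000 0.0000]
Step 2: x=[4.6704 9.1520 13.9776] v=[5.1520 -2.8400 -0.1120]
Step 3: x=[5.6706 8.6390 13.8892] v=[5.0010 -2.5648 -0.4422]
Step 4: x=[6.2384 8.4911 13.7007] v=[2.8392 -0.7394 -0.9423]
Step 5: x=[6.1685 8.8163 13.4155] v=[-0.3494 1.6261 -1.4261]
Step 6: x=[5.5353 9.4537 13.0823] v=[-3.1660 3.1872 -1.6658]
Step 7: x=[4.6434 10.0448 12.7789] v=[-4.4595 2.9554 -1.5172]
Step 8: x=[3.8728 10.2091 12.5767] v=[-3.8531 0.8216 -1.0108]

Answer: 3.8728 10.2091 12.5767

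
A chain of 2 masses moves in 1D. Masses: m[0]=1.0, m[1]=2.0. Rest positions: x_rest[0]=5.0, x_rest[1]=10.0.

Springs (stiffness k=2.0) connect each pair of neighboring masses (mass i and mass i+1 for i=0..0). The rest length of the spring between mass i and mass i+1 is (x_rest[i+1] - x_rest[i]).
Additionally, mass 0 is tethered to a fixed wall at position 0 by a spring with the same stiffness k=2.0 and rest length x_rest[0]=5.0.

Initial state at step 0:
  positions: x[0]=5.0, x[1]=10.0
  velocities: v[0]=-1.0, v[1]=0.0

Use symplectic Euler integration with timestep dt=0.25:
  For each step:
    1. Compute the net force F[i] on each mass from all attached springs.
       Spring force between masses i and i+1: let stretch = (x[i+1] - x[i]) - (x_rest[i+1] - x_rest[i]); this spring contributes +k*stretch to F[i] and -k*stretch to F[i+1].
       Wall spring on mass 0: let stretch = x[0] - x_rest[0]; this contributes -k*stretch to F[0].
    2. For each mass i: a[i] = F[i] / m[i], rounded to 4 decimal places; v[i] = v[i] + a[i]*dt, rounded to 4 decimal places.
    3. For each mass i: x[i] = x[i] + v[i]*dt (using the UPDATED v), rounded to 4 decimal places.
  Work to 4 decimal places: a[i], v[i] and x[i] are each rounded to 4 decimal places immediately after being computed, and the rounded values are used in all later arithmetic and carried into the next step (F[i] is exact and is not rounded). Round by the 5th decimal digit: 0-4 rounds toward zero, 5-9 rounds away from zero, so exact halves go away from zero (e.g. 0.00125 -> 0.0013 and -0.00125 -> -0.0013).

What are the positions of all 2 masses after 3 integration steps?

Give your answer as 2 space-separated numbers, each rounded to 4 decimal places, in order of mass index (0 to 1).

Step 0: x=[5.0000 10.0000] v=[-1.0000 0.0000]
Step 1: x=[4.7500 10.0000] v=[-1.0000 0.0000]
Step 2: x=[4.5625 9.9844] v=[-0.7500 -0.0625]
Step 3: x=[4.4824 9.9424] v=[-0.3203 -0.1680]

Answer: 4.4824 9.9424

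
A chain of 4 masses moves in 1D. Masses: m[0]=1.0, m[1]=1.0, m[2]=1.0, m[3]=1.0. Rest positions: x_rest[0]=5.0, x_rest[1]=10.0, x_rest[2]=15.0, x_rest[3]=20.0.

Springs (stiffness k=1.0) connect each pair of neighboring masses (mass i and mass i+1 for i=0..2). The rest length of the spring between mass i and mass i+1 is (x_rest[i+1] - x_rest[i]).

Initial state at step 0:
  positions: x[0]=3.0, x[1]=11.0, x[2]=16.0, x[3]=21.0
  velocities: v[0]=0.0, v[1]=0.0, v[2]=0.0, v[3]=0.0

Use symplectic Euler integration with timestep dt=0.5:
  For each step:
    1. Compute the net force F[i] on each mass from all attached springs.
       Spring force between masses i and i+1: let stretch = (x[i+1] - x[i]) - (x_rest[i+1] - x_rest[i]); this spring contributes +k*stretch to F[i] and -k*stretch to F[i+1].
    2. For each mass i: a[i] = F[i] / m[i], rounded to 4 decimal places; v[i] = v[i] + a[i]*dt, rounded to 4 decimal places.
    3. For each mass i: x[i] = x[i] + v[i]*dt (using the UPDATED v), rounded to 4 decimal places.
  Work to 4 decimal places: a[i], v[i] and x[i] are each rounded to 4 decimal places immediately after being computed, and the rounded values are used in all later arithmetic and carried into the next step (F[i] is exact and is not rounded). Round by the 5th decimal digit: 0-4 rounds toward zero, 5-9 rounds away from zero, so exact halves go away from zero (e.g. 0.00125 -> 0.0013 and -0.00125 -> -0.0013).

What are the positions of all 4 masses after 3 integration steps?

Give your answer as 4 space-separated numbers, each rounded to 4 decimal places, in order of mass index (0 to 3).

Step 0: x=[3.0000 11.0000 16.0000 21.0000] v=[0.0000 0.0000 0.0000 0.0000]
Step 1: x=[3.7500 10.2500 16.0000 21.0000] v=[1.5000 -1.5000 0.0000 0.0000]
Step 2: x=[4.8750 9.3125 15.8125 21.0000] v=[2.2500 -1.8750 -0.3750 0.0000]
Step 3: x=[5.8594 8.8906 15.2969 20.9531] v=[1.9688 -0.8438 -1.0313 -0.0938]

Answer: 5.8594 8.8906 15.2969 20.9531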